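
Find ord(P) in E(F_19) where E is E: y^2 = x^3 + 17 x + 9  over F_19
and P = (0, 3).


Compute successive multiples of P until we hit O:
  1P = (0, 3)
  2P = (17, 9)
  3P = (11, 11)
  4P = (9, 6)
  5P = (8, 7)
  6P = (16, 8)
  7P = (10, 1)
  8P = (6, 2)
  ... (continuing to 19P)
  19P = O

ord(P) = 19


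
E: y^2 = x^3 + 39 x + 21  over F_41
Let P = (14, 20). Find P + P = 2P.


Doubling: s = (3 x1^2 + a) / (2 y1)
s = (3*14^2 + 39) / (2*20) mod 41 = 29
x3 = s^2 - 2 x1 mod 41 = 29^2 - 2*14 = 34
y3 = s (x1 - x3) - y1 mod 41 = 29 * (14 - 34) - 20 = 15

2P = (34, 15)


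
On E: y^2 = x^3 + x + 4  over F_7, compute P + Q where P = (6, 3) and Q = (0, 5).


P != Q, so use the chord formula.
s = (y2 - y1) / (x2 - x1) = (2) / (1) mod 7 = 2
x3 = s^2 - x1 - x2 mod 7 = 2^2 - 6 - 0 = 5
y3 = s (x1 - x3) - y1 mod 7 = 2 * (6 - 5) - 3 = 6

P + Q = (5, 6)


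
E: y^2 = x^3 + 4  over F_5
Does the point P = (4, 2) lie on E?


Check whether y^2 = x^3 + 0 x + 4 (mod 5) for (x, y) = (4, 2).
LHS: y^2 = 2^2 mod 5 = 4
RHS: x^3 + 0 x + 4 = 4^3 + 0*4 + 4 mod 5 = 3
LHS != RHS

No, not on the curve


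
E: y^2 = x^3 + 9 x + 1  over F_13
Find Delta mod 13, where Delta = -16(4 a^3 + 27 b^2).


4 a^3 + 27 b^2 = 4*9^3 + 27*1^2 = 2916 + 27 = 2943
Delta = -16 * (2943) = -47088
Delta mod 13 = 11

Delta = 11 (mod 13)


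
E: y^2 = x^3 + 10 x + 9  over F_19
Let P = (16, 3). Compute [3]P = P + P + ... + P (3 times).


k = 3 = 11_2 (binary, LSB first: 11)
Double-and-add from P = (16, 3):
  bit 0 = 1: acc = O + (16, 3) = (16, 3)
  bit 1 = 1: acc = (16, 3) + (15, 0) = (16, 16)

3P = (16, 16)


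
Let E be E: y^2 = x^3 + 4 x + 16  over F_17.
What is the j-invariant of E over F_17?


Delta = -16(4 a^3 + 27 b^2) mod 17 = 11
-1728 * (4 a)^3 = -1728 * (4*4)^3 mod 17 = 11
j = 11 * 11^(-1) mod 17 = 1

j = 1 (mod 17)


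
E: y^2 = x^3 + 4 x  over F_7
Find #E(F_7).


For each x in F_7, count y with y^2 = x^3 + 4 x + 0 mod 7:
  x = 0: RHS = 0, y in [0]  -> 1 point(s)
  x = 2: RHS = 2, y in [3, 4]  -> 2 point(s)
  x = 3: RHS = 4, y in [2, 5]  -> 2 point(s)
  x = 6: RHS = 2, y in [3, 4]  -> 2 point(s)
Affine points: 7. Add the point at infinity: total = 8.

#E(F_7) = 8


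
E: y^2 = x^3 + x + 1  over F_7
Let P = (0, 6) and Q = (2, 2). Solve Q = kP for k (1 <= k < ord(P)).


Enumerate multiples of P until we hit Q = (2, 2):
  1P = (0, 6)
  2P = (2, 2)
Match found at i = 2.

k = 2


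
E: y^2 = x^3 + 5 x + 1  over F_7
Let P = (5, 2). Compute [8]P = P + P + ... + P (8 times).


k = 8 = 1000_2 (binary, LSB first: 0001)
Double-and-add from P = (5, 2):
  bit 0 = 0: acc unchanged = O
  bit 1 = 0: acc unchanged = O
  bit 2 = 0: acc unchanged = O
  bit 3 = 1: acc = O + (5, 5) = (5, 5)

8P = (5, 5)


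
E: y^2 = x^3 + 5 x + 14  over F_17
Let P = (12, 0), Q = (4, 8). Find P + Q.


P != Q, so use the chord formula.
s = (y2 - y1) / (x2 - x1) = (8) / (9) mod 17 = 16
x3 = s^2 - x1 - x2 mod 17 = 16^2 - 12 - 4 = 2
y3 = s (x1 - x3) - y1 mod 17 = 16 * (12 - 2) - 0 = 7

P + Q = (2, 7)


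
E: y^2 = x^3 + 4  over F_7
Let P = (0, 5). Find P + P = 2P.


Doubling: s = (3 x1^2 + a) / (2 y1)
s = (3*0^2 + 0) / (2*5) mod 7 = 0
x3 = s^2 - 2 x1 mod 7 = 0^2 - 2*0 = 0
y3 = s (x1 - x3) - y1 mod 7 = 0 * (0 - 0) - 5 = 2

2P = (0, 2)


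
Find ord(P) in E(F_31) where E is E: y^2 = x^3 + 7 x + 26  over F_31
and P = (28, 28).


Compute successive multiples of P until we hit O:
  1P = (28, 28)
  2P = (14, 27)
  3P = (17, 6)
  4P = (21, 17)
  5P = (18, 1)
  6P = (5, 0)
  7P = (18, 30)
  8P = (21, 14)
  ... (continuing to 12P)
  12P = O

ord(P) = 12


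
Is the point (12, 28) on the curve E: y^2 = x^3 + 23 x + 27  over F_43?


Check whether y^2 = x^3 + 23 x + 27 (mod 43) for (x, y) = (12, 28).
LHS: y^2 = 28^2 mod 43 = 10
RHS: x^3 + 23 x + 27 = 12^3 + 23*12 + 27 mod 43 = 10
LHS = RHS

Yes, on the curve


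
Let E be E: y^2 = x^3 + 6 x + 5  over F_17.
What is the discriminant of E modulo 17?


4 a^3 + 27 b^2 = 4*6^3 + 27*5^2 = 864 + 675 = 1539
Delta = -16 * (1539) = -24624
Delta mod 17 = 9

Delta = 9 (mod 17)


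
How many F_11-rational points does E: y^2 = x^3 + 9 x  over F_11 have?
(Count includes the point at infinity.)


For each x in F_11, count y with y^2 = x^3 + 9 x + 0 mod 11:
  x = 0: RHS = 0, y in [0]  -> 1 point(s)
  x = 2: RHS = 4, y in [2, 9]  -> 2 point(s)
  x = 4: RHS = 1, y in [1, 10]  -> 2 point(s)
  x = 5: RHS = 5, y in [4, 7]  -> 2 point(s)
  x = 8: RHS = 1, y in [1, 10]  -> 2 point(s)
  x = 10: RHS = 1, y in [1, 10]  -> 2 point(s)
Affine points: 11. Add the point at infinity: total = 12.

#E(F_11) = 12


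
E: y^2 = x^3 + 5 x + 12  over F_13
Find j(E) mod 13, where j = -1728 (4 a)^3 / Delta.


Delta = -16(4 a^3 + 27 b^2) mod 13 = 5
-1728 * (4 a)^3 = -1728 * (4*5)^3 mod 13 = 5
j = 5 * 5^(-1) mod 13 = 1

j = 1 (mod 13)


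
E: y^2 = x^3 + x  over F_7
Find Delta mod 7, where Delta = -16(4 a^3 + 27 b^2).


4 a^3 + 27 b^2 = 4*1^3 + 27*0^2 = 4 + 0 = 4
Delta = -16 * (4) = -64
Delta mod 7 = 6

Delta = 6 (mod 7)


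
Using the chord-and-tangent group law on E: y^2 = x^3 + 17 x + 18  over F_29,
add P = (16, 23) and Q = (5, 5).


P != Q, so use the chord formula.
s = (y2 - y1) / (x2 - x1) = (11) / (18) mod 29 = 28
x3 = s^2 - x1 - x2 mod 29 = 28^2 - 16 - 5 = 9
y3 = s (x1 - x3) - y1 mod 29 = 28 * (16 - 9) - 23 = 28

P + Q = (9, 28)


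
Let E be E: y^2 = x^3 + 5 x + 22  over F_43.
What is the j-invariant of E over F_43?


Delta = -16(4 a^3 + 27 b^2) mod 43 = 19
-1728 * (4 a)^3 = -1728 * (4*5)^3 mod 43 = 27
j = 27 * 19^(-1) mod 43 = 15

j = 15 (mod 43)


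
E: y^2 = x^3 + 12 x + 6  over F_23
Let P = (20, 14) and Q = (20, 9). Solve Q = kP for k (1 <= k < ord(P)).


Enumerate multiples of P until we hit Q = (20, 9):
  1P = (20, 14)
  2P = (19, 3)
  3P = (13, 17)
  4P = (16, 4)
  5P = (22, 4)
  6P = (6, 8)
  7P = (0, 11)
  8P = (4, 16)
  9P = (8, 19)
  10P = (3, 0)
  11P = (8, 4)
  12P = (4, 7)
  13P = (0, 12)
  14P = (6, 15)
  15P = (22, 19)
  16P = (16, 19)
  17P = (13, 6)
  18P = (19, 20)
  19P = (20, 9)
Match found at i = 19.

k = 19


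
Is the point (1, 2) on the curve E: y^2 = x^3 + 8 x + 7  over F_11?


Check whether y^2 = x^3 + 8 x + 7 (mod 11) for (x, y) = (1, 2).
LHS: y^2 = 2^2 mod 11 = 4
RHS: x^3 + 8 x + 7 = 1^3 + 8*1 + 7 mod 11 = 5
LHS != RHS

No, not on the curve


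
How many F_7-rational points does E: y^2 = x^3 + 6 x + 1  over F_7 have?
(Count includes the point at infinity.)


For each x in F_7, count y with y^2 = x^3 + 6 x + 1 mod 7:
  x = 0: RHS = 1, y in [1, 6]  -> 2 point(s)
  x = 1: RHS = 1, y in [1, 6]  -> 2 point(s)
  x = 2: RHS = 0, y in [0]  -> 1 point(s)
  x = 3: RHS = 4, y in [2, 5]  -> 2 point(s)
  x = 5: RHS = 2, y in [3, 4]  -> 2 point(s)
  x = 6: RHS = 1, y in [1, 6]  -> 2 point(s)
Affine points: 11. Add the point at infinity: total = 12.

#E(F_7) = 12


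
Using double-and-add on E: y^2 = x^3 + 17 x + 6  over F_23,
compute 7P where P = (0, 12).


k = 7 = 111_2 (binary, LSB first: 111)
Double-and-add from P = (0, 12):
  bit 0 = 1: acc = O + (0, 12) = (0, 12)
  bit 1 = 1: acc = (0, 12) + (13, 20) = (18, 7)
  bit 2 = 1: acc = (18, 7) + (6, 5) = (15, 5)

7P = (15, 5)


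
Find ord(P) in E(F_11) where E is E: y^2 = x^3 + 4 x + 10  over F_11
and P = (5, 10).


Compute successive multiples of P until we hit O:
  1P = (5, 10)
  2P = (2, 9)
  3P = (9, 7)
  4P = (1, 9)
  5P = (3, 7)
  6P = (8, 2)
  7P = (10, 7)
  8P = (10, 4)
  ... (continuing to 15P)
  15P = O

ord(P) = 15


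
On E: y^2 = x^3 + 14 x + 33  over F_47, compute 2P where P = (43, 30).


Doubling: s = (3 x1^2 + a) / (2 y1)
s = (3*43^2 + 14) / (2*30) mod 47 = 12
x3 = s^2 - 2 x1 mod 47 = 12^2 - 2*43 = 11
y3 = s (x1 - x3) - y1 mod 47 = 12 * (43 - 11) - 30 = 25

2P = (11, 25)


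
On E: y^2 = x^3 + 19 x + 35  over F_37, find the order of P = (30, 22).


Compute successive multiples of P until we hit O:
  1P = (30, 22)
  2P = (4, 29)
  3P = (19, 22)
  4P = (25, 15)
  5P = (18, 17)
  6P = (29, 0)
  7P = (18, 20)
  8P = (25, 22)
  ... (continuing to 12P)
  12P = O

ord(P) = 12


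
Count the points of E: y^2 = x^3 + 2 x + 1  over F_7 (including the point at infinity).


For each x in F_7, count y with y^2 = x^3 + 2 x + 1 mod 7:
  x = 0: RHS = 1, y in [1, 6]  -> 2 point(s)
  x = 1: RHS = 4, y in [2, 5]  -> 2 point(s)
Affine points: 4. Add the point at infinity: total = 5.

#E(F_7) = 5


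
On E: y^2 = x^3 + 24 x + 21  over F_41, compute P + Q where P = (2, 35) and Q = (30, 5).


P != Q, so use the chord formula.
s = (y2 - y1) / (x2 - x1) = (11) / (28) mod 41 = 37
x3 = s^2 - x1 - x2 mod 41 = 37^2 - 2 - 30 = 25
y3 = s (x1 - x3) - y1 mod 41 = 37 * (2 - 25) - 35 = 16

P + Q = (25, 16)


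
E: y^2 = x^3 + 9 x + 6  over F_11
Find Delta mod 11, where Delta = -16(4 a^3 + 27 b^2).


4 a^3 + 27 b^2 = 4*9^3 + 27*6^2 = 2916 + 972 = 3888
Delta = -16 * (3888) = -62208
Delta mod 11 = 8

Delta = 8 (mod 11)


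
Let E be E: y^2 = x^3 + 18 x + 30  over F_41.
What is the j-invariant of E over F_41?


Delta = -16(4 a^3 + 27 b^2) mod 41 = 19
-1728 * (4 a)^3 = -1728 * (4*18)^3 mod 41 = 14
j = 14 * 19^(-1) mod 41 = 18

j = 18 (mod 41)


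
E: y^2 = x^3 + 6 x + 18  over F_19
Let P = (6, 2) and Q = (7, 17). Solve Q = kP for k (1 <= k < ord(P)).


Enumerate multiples of P until we hit Q = (7, 17):
  1P = (6, 2)
  2P = (7, 17)
Match found at i = 2.

k = 2


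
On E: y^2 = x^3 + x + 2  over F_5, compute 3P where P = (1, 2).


k = 3 = 11_2 (binary, LSB first: 11)
Double-and-add from P = (1, 2):
  bit 0 = 1: acc = O + (1, 2) = (1, 2)
  bit 1 = 1: acc = (1, 2) + (4, 0) = (1, 3)

3P = (1, 3)


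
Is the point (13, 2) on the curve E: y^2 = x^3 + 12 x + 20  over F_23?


Check whether y^2 = x^3 + 12 x + 20 (mod 23) for (x, y) = (13, 2).
LHS: y^2 = 2^2 mod 23 = 4
RHS: x^3 + 12 x + 20 = 13^3 + 12*13 + 20 mod 23 = 4
LHS = RHS

Yes, on the curve


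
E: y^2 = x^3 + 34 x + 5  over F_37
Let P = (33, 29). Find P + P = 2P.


Doubling: s = (3 x1^2 + a) / (2 y1)
s = (3*33^2 + 34) / (2*29) mod 37 = 18
x3 = s^2 - 2 x1 mod 37 = 18^2 - 2*33 = 36
y3 = s (x1 - x3) - y1 mod 37 = 18 * (33 - 36) - 29 = 28

2P = (36, 28)


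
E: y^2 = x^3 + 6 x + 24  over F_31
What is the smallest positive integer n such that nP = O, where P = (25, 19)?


Compute successive multiples of P until we hit O:
  1P = (25, 19)
  2P = (21, 24)
  3P = (4, 9)
  4P = (3, 21)
  5P = (13, 25)
  6P = (1, 0)
  7P = (13, 6)
  8P = (3, 10)
  ... (continuing to 12P)
  12P = O

ord(P) = 12


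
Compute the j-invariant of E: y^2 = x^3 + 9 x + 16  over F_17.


Delta = -16(4 a^3 + 27 b^2) mod 17 = 2
-1728 * (4 a)^3 = -1728 * (4*9)^3 mod 17 = 14
j = 14 * 2^(-1) mod 17 = 7

j = 7 (mod 17)


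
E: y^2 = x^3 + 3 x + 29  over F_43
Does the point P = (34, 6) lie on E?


Check whether y^2 = x^3 + 3 x + 29 (mod 43) for (x, y) = (34, 6).
LHS: y^2 = 6^2 mod 43 = 36
RHS: x^3 + 3 x + 29 = 34^3 + 3*34 + 29 mod 43 = 4
LHS != RHS

No, not on the curve


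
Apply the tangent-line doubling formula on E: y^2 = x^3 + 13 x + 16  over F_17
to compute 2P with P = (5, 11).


Doubling: s = (3 x1^2 + a) / (2 y1)
s = (3*5^2 + 13) / (2*11) mod 17 = 4
x3 = s^2 - 2 x1 mod 17 = 4^2 - 2*5 = 6
y3 = s (x1 - x3) - y1 mod 17 = 4 * (5 - 6) - 11 = 2

2P = (6, 2)


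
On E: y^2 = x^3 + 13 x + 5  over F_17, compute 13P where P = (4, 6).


k = 13 = 1101_2 (binary, LSB first: 1011)
Double-and-add from P = (4, 6):
  bit 0 = 1: acc = O + (4, 6) = (4, 6)
  bit 1 = 0: acc unchanged = (4, 6)
  bit 2 = 1: acc = (4, 6) + (9, 1) = (5, 12)
  bit 3 = 1: acc = (5, 12) + (12, 6) = (16, 12)

13P = (16, 12)


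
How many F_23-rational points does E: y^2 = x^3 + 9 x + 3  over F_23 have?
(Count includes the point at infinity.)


For each x in F_23, count y with y^2 = x^3 + 9 x + 3 mod 23:
  x = 0: RHS = 3, y in [7, 16]  -> 2 point(s)
  x = 1: RHS = 13, y in [6, 17]  -> 2 point(s)
  x = 2: RHS = 6, y in [11, 12]  -> 2 point(s)
  x = 5: RHS = 12, y in [9, 14]  -> 2 point(s)
  x = 7: RHS = 18, y in [8, 15]  -> 2 point(s)
  x = 8: RHS = 12, y in [9, 14]  -> 2 point(s)
  x = 9: RHS = 8, y in [10, 13]  -> 2 point(s)
  x = 10: RHS = 12, y in [9, 14]  -> 2 point(s)
  x = 17: RHS = 9, y in [3, 20]  -> 2 point(s)
  x = 19: RHS = 18, y in [8, 15]  -> 2 point(s)
  x = 20: RHS = 18, y in [8, 15]  -> 2 point(s)
  x = 21: RHS = 0, y in [0]  -> 1 point(s)
  x = 22: RHS = 16, y in [4, 19]  -> 2 point(s)
Affine points: 25. Add the point at infinity: total = 26.

#E(F_23) = 26


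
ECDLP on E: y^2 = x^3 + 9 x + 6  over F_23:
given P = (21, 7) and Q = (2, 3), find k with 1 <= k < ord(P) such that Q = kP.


Enumerate multiples of P until we hit Q = (2, 3):
  1P = (21, 7)
  2P = (12, 18)
  3P = (2, 3)
Match found at i = 3.

k = 3


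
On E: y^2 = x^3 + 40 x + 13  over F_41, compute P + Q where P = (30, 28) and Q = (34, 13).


P != Q, so use the chord formula.
s = (y2 - y1) / (x2 - x1) = (26) / (4) mod 41 = 27
x3 = s^2 - x1 - x2 mod 41 = 27^2 - 30 - 34 = 9
y3 = s (x1 - x3) - y1 mod 41 = 27 * (30 - 9) - 28 = 6

P + Q = (9, 6)


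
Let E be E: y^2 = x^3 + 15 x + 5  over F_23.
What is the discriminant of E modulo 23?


4 a^3 + 27 b^2 = 4*15^3 + 27*5^2 = 13500 + 675 = 14175
Delta = -16 * (14175) = -226800
Delta mod 23 = 3

Delta = 3 (mod 23)


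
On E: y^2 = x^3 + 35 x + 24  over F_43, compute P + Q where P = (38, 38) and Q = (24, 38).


P != Q, so use the chord formula.
s = (y2 - y1) / (x2 - x1) = (0) / (29) mod 43 = 0
x3 = s^2 - x1 - x2 mod 43 = 0^2 - 38 - 24 = 24
y3 = s (x1 - x3) - y1 mod 43 = 0 * (38 - 24) - 38 = 5

P + Q = (24, 5)


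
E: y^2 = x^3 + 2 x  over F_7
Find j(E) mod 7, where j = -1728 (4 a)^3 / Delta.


Delta = -16(4 a^3 + 27 b^2) mod 7 = 6
-1728 * (4 a)^3 = -1728 * (4*2)^3 mod 7 = 1
j = 1 * 6^(-1) mod 7 = 6

j = 6 (mod 7)


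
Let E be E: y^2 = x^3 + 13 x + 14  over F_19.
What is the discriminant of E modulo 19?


4 a^3 + 27 b^2 = 4*13^3 + 27*14^2 = 8788 + 5292 = 14080
Delta = -16 * (14080) = -225280
Delta mod 19 = 3

Delta = 3 (mod 19)


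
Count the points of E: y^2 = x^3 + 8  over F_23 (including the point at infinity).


For each x in F_23, count y with y^2 = x^3 + 0 x + 8 mod 23:
  x = 0: RHS = 8, y in [10, 13]  -> 2 point(s)
  x = 1: RHS = 9, y in [3, 20]  -> 2 point(s)
  x = 2: RHS = 16, y in [4, 19]  -> 2 point(s)
  x = 3: RHS = 12, y in [9, 14]  -> 2 point(s)
  x = 4: RHS = 3, y in [7, 16]  -> 2 point(s)
  x = 5: RHS = 18, y in [8, 15]  -> 2 point(s)
  x = 7: RHS = 6, y in [11, 12]  -> 2 point(s)
  x = 9: RHS = 1, y in [1, 22]  -> 2 point(s)
  x = 15: RHS = 2, y in [5, 18]  -> 2 point(s)
  x = 19: RHS = 13, y in [6, 17]  -> 2 point(s)
  x = 20: RHS = 4, y in [2, 21]  -> 2 point(s)
  x = 21: RHS = 0, y in [0]  -> 1 point(s)
Affine points: 23. Add the point at infinity: total = 24.

#E(F_23) = 24


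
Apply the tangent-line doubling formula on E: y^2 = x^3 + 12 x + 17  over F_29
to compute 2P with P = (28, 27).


Doubling: s = (3 x1^2 + a) / (2 y1)
s = (3*28^2 + 12) / (2*27) mod 29 = 18
x3 = s^2 - 2 x1 mod 29 = 18^2 - 2*28 = 7
y3 = s (x1 - x3) - y1 mod 29 = 18 * (28 - 7) - 27 = 3

2P = (7, 3)


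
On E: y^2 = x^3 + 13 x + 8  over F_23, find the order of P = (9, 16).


Compute successive multiples of P until we hit O:
  1P = (9, 16)
  2P = (0, 10)
  3P = (17, 17)
  4P = (6, 16)
  5P = (8, 7)
  6P = (18, 18)
  7P = (4, 3)
  8P = (14, 17)
  ... (continuing to 21P)
  21P = O

ord(P) = 21


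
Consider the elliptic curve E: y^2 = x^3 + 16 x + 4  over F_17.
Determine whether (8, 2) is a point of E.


Check whether y^2 = x^3 + 16 x + 4 (mod 17) for (x, y) = (8, 2).
LHS: y^2 = 2^2 mod 17 = 4
RHS: x^3 + 16 x + 4 = 8^3 + 16*8 + 4 mod 17 = 15
LHS != RHS

No, not on the curve


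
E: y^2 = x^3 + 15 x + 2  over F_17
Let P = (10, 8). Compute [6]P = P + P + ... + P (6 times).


k = 6 = 110_2 (binary, LSB first: 011)
Double-and-add from P = (10, 8):
  bit 0 = 0: acc unchanged = O
  bit 1 = 1: acc = O + (10, 9) = (10, 9)
  bit 2 = 1: acc = (10, 9) + (10, 8) = O

6P = O


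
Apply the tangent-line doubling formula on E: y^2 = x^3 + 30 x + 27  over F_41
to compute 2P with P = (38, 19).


Doubling: s = (3 x1^2 + a) / (2 y1)
s = (3*38^2 + 30) / (2*19) mod 41 = 22
x3 = s^2 - 2 x1 mod 41 = 22^2 - 2*38 = 39
y3 = s (x1 - x3) - y1 mod 41 = 22 * (38 - 39) - 19 = 0

2P = (39, 0)


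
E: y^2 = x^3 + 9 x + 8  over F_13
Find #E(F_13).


For each x in F_13, count y with y^2 = x^3 + 9 x + 8 mod 13:
  x = 3: RHS = 10, y in [6, 7]  -> 2 point(s)
  x = 4: RHS = 4, y in [2, 11]  -> 2 point(s)
  x = 5: RHS = 9, y in [3, 10]  -> 2 point(s)
  x = 9: RHS = 12, y in [5, 8]  -> 2 point(s)
Affine points: 8. Add the point at infinity: total = 9.

#E(F_13) = 9


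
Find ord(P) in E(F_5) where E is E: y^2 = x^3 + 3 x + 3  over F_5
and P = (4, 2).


Compute successive multiples of P until we hit O:
  1P = (4, 2)
  2P = (3, 2)
  3P = (3, 3)
  4P = (4, 3)
  5P = O

ord(P) = 5


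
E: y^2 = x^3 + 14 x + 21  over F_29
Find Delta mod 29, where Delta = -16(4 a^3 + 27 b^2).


4 a^3 + 27 b^2 = 4*14^3 + 27*21^2 = 10976 + 11907 = 22883
Delta = -16 * (22883) = -366128
Delta mod 29 = 26

Delta = 26 (mod 29)


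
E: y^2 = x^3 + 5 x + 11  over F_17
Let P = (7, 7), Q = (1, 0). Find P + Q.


P != Q, so use the chord formula.
s = (y2 - y1) / (x2 - x1) = (10) / (11) mod 17 = 4
x3 = s^2 - x1 - x2 mod 17 = 4^2 - 7 - 1 = 8
y3 = s (x1 - x3) - y1 mod 17 = 4 * (7 - 8) - 7 = 6

P + Q = (8, 6)


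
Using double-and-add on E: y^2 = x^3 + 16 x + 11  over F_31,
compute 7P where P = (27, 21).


k = 7 = 111_2 (binary, LSB first: 111)
Double-and-add from P = (27, 21):
  bit 0 = 1: acc = O + (27, 21) = (27, 21)
  bit 1 = 1: acc = (27, 21) + (17, 9) = (12, 28)
  bit 2 = 1: acc = (12, 28) + (2, 19) = (2, 12)

7P = (2, 12)


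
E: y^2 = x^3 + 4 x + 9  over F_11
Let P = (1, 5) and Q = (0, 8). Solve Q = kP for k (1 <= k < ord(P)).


Enumerate multiples of P until we hit Q = (0, 8):
  1P = (1, 5)
  2P = (3, 9)
  3P = (0, 8)
Match found at i = 3.

k = 3


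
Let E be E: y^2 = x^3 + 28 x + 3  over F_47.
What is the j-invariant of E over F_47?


Delta = -16(4 a^3 + 27 b^2) mod 47 = 9
-1728 * (4 a)^3 = -1728 * (4*28)^3 mod 47 = 44
j = 44 * 9^(-1) mod 47 = 31

j = 31 (mod 47)


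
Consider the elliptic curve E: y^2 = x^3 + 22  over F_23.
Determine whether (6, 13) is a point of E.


Check whether y^2 = x^3 + 0 x + 22 (mod 23) for (x, y) = (6, 13).
LHS: y^2 = 13^2 mod 23 = 8
RHS: x^3 + 0 x + 22 = 6^3 + 0*6 + 22 mod 23 = 8
LHS = RHS

Yes, on the curve


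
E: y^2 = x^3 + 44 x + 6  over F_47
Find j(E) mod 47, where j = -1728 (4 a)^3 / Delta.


Delta = -16(4 a^3 + 27 b^2) mod 47 = 41
-1728 * (4 a)^3 = -1728 * (4*44)^3 mod 47 = 27
j = 27 * 41^(-1) mod 47 = 19

j = 19 (mod 47)


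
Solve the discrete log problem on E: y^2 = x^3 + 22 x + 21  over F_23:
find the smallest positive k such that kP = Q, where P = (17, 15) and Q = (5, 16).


Enumerate multiples of P until we hit Q = (5, 16):
  1P = (17, 15)
  2P = (18, 19)
  3P = (4, 14)
  4P = (5, 16)
Match found at i = 4.

k = 4


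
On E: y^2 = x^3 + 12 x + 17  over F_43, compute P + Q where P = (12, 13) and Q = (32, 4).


P != Q, so use the chord formula.
s = (y2 - y1) / (x2 - x1) = (34) / (20) mod 43 = 6
x3 = s^2 - x1 - x2 mod 43 = 6^2 - 12 - 32 = 35
y3 = s (x1 - x3) - y1 mod 43 = 6 * (12 - 35) - 13 = 21

P + Q = (35, 21)


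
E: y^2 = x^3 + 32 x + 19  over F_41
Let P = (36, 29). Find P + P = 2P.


Doubling: s = (3 x1^2 + a) / (2 y1)
s = (3*36^2 + 32) / (2*29) mod 41 = 28
x3 = s^2 - 2 x1 mod 41 = 28^2 - 2*36 = 15
y3 = s (x1 - x3) - y1 mod 41 = 28 * (36 - 15) - 29 = 26

2P = (15, 26)


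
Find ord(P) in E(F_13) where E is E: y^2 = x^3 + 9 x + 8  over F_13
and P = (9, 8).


Compute successive multiples of P until we hit O:
  1P = (9, 8)
  2P = (5, 3)
  3P = (3, 6)
  4P = (4, 11)
  5P = (4, 2)
  6P = (3, 7)
  7P = (5, 10)
  8P = (9, 5)
  ... (continuing to 9P)
  9P = O

ord(P) = 9


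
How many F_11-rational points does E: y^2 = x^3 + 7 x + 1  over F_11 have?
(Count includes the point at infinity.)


For each x in F_11, count y with y^2 = x^3 + 7 x + 1 mod 11:
  x = 0: RHS = 1, y in [1, 10]  -> 2 point(s)
  x = 1: RHS = 9, y in [3, 8]  -> 2 point(s)
  x = 2: RHS = 1, y in [1, 10]  -> 2 point(s)
  x = 3: RHS = 5, y in [4, 7]  -> 2 point(s)
  x = 4: RHS = 5, y in [4, 7]  -> 2 point(s)
  x = 9: RHS = 1, y in [1, 10]  -> 2 point(s)
  x = 10: RHS = 4, y in [2, 9]  -> 2 point(s)
Affine points: 14. Add the point at infinity: total = 15.

#E(F_11) = 15


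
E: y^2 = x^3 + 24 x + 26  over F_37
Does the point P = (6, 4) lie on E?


Check whether y^2 = x^3 + 24 x + 26 (mod 37) for (x, y) = (6, 4).
LHS: y^2 = 4^2 mod 37 = 16
RHS: x^3 + 24 x + 26 = 6^3 + 24*6 + 26 mod 37 = 16
LHS = RHS

Yes, on the curve


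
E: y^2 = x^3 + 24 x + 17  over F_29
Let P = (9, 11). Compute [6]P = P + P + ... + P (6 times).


k = 6 = 110_2 (binary, LSB first: 011)
Double-and-add from P = (9, 11):
  bit 0 = 0: acc unchanged = O
  bit 1 = 1: acc = O + (7, 8) = (7, 8)
  bit 2 = 1: acc = (7, 8) + (19, 16) = (26, 18)

6P = (26, 18)


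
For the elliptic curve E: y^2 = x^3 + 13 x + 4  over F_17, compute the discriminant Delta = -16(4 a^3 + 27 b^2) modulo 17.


4 a^3 + 27 b^2 = 4*13^3 + 27*4^2 = 8788 + 432 = 9220
Delta = -16 * (9220) = -147520
Delta mod 17 = 6

Delta = 6 (mod 17)


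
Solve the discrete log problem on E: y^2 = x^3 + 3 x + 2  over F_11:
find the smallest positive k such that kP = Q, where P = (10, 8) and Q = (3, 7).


Enumerate multiples of P until we hit Q = (3, 7):
  1P = (10, 8)
  2P = (3, 7)
Match found at i = 2.

k = 2


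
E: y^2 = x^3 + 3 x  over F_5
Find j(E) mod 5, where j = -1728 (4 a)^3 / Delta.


Delta = -16(4 a^3 + 27 b^2) mod 5 = 2
-1728 * (4 a)^3 = -1728 * (4*3)^3 mod 5 = 1
j = 1 * 2^(-1) mod 5 = 3

j = 3 (mod 5)


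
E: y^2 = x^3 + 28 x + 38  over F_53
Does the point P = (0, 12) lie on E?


Check whether y^2 = x^3 + 28 x + 38 (mod 53) for (x, y) = (0, 12).
LHS: y^2 = 12^2 mod 53 = 38
RHS: x^3 + 28 x + 38 = 0^3 + 28*0 + 38 mod 53 = 38
LHS = RHS

Yes, on the curve


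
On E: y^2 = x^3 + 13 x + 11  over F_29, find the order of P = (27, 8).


Compute successive multiples of P until we hit O:
  1P = (27, 8)
  2P = (24, 13)
  3P = (13, 17)
  4P = (23, 6)
  5P = (1, 5)
  6P = (2, 25)
  7P = (9, 25)
  8P = (16, 9)
  ... (continuing to 25P)
  25P = O

ord(P) = 25


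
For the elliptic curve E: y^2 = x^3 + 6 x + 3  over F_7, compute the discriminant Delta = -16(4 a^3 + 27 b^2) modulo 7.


4 a^3 + 27 b^2 = 4*6^3 + 27*3^2 = 864 + 243 = 1107
Delta = -16 * (1107) = -17712
Delta mod 7 = 5

Delta = 5 (mod 7)


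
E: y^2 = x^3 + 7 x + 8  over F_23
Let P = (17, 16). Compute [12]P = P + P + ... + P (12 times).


k = 12 = 1100_2 (binary, LSB first: 0011)
Double-and-add from P = (17, 16):
  bit 0 = 0: acc unchanged = O
  bit 1 = 0: acc unchanged = O
  bit 2 = 1: acc = O + (7, 20) = (7, 20)
  bit 3 = 1: acc = (7, 20) + (11, 6) = (0, 13)

12P = (0, 13)


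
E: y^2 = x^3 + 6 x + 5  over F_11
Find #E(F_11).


For each x in F_11, count y with y^2 = x^3 + 6 x + 5 mod 11:
  x = 0: RHS = 5, y in [4, 7]  -> 2 point(s)
  x = 1: RHS = 1, y in [1, 10]  -> 2 point(s)
  x = 2: RHS = 3, y in [5, 6]  -> 2 point(s)
  x = 4: RHS = 5, y in [4, 7]  -> 2 point(s)
  x = 6: RHS = 4, y in [2, 9]  -> 2 point(s)
  x = 7: RHS = 5, y in [4, 7]  -> 2 point(s)
  x = 8: RHS = 4, y in [2, 9]  -> 2 point(s)
  x = 10: RHS = 9, y in [3, 8]  -> 2 point(s)
Affine points: 16. Add the point at infinity: total = 17.

#E(F_11) = 17


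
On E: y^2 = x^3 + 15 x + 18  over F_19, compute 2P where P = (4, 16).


Doubling: s = (3 x1^2 + a) / (2 y1)
s = (3*4^2 + 15) / (2*16) mod 19 = 18
x3 = s^2 - 2 x1 mod 19 = 18^2 - 2*4 = 12
y3 = s (x1 - x3) - y1 mod 19 = 18 * (4 - 12) - 16 = 11

2P = (12, 11)


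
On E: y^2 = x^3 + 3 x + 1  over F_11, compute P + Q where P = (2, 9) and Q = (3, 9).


P != Q, so use the chord formula.
s = (y2 - y1) / (x2 - x1) = (0) / (1) mod 11 = 0
x3 = s^2 - x1 - x2 mod 11 = 0^2 - 2 - 3 = 6
y3 = s (x1 - x3) - y1 mod 11 = 0 * (2 - 6) - 9 = 2

P + Q = (6, 2)


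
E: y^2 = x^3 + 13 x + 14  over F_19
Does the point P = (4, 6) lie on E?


Check whether y^2 = x^3 + 13 x + 14 (mod 19) for (x, y) = (4, 6).
LHS: y^2 = 6^2 mod 19 = 17
RHS: x^3 + 13 x + 14 = 4^3 + 13*4 + 14 mod 19 = 16
LHS != RHS

No, not on the curve


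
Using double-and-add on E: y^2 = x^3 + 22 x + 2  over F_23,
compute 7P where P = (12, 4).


k = 7 = 111_2 (binary, LSB first: 111)
Double-and-add from P = (12, 4):
  bit 0 = 1: acc = O + (12, 4) = (12, 4)
  bit 1 = 1: acc = (12, 4) + (1, 5) = (14, 15)
  bit 2 = 1: acc = (14, 15) + (10, 7) = (3, 7)

7P = (3, 7)


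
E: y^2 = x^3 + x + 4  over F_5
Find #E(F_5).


For each x in F_5, count y with y^2 = x^3 + 1 x + 4 mod 5:
  x = 0: RHS = 4, y in [2, 3]  -> 2 point(s)
  x = 1: RHS = 1, y in [1, 4]  -> 2 point(s)
  x = 2: RHS = 4, y in [2, 3]  -> 2 point(s)
  x = 3: RHS = 4, y in [2, 3]  -> 2 point(s)
Affine points: 8. Add the point at infinity: total = 9.

#E(F_5) = 9


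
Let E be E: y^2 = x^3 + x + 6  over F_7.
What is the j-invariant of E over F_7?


Delta = -16(4 a^3 + 27 b^2) mod 7 = 1
-1728 * (4 a)^3 = -1728 * (4*1)^3 mod 7 = 1
j = 1 * 1^(-1) mod 7 = 1

j = 1 (mod 7)


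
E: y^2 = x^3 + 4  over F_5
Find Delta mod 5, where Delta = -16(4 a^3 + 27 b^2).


4 a^3 + 27 b^2 = 4*0^3 + 27*4^2 = 0 + 432 = 432
Delta = -16 * (432) = -6912
Delta mod 5 = 3

Delta = 3 (mod 5)


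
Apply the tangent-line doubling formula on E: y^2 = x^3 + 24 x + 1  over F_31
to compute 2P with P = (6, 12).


Doubling: s = (3 x1^2 + a) / (2 y1)
s = (3*6^2 + 24) / (2*12) mod 31 = 21
x3 = s^2 - 2 x1 mod 31 = 21^2 - 2*6 = 26
y3 = s (x1 - x3) - y1 mod 31 = 21 * (6 - 26) - 12 = 2

2P = (26, 2)


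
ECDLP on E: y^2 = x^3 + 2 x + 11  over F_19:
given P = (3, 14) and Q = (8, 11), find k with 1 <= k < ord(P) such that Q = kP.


Enumerate multiples of P until we hit Q = (8, 11):
  1P = (3, 14)
  2P = (14, 16)
  3P = (8, 11)
Match found at i = 3.

k = 3


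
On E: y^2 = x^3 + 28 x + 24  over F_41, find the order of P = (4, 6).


Compute successive multiples of P until we hit O:
  1P = (4, 6)
  2P = (23, 24)
  3P = (35, 38)
  4P = (27, 2)
  5P = (6, 30)
  6P = (11, 33)
  7P = (30, 5)
  8P = (5, 24)
  ... (continuing to 47P)
  47P = O

ord(P) = 47


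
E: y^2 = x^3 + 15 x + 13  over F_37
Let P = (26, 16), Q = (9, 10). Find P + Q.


P != Q, so use the chord formula.
s = (y2 - y1) / (x2 - x1) = (31) / (20) mod 37 = 33
x3 = s^2 - x1 - x2 mod 37 = 33^2 - 26 - 9 = 18
y3 = s (x1 - x3) - y1 mod 37 = 33 * (26 - 18) - 16 = 26

P + Q = (18, 26)


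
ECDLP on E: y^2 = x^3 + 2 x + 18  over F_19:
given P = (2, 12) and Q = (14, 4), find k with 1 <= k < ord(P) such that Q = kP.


Enumerate multiples of P until we hit Q = (14, 4):
  1P = (2, 12)
  2P = (16, 2)
  3P = (5, 1)
  4P = (17, 5)
  5P = (9, 9)
  6P = (14, 4)
Match found at i = 6.

k = 6


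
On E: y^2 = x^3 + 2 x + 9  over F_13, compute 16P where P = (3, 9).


k = 16 = 10000_2 (binary, LSB first: 00001)
Double-and-add from P = (3, 9):
  bit 0 = 0: acc unchanged = O
  bit 1 = 0: acc unchanged = O
  bit 2 = 0: acc unchanged = O
  bit 3 = 0: acc unchanged = O
  bit 4 = 1: acc = O + (3, 4) = (3, 4)

16P = (3, 4)


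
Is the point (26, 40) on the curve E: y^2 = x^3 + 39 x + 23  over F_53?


Check whether y^2 = x^3 + 39 x + 23 (mod 53) for (x, y) = (26, 40).
LHS: y^2 = 40^2 mod 53 = 10
RHS: x^3 + 39 x + 23 = 26^3 + 39*26 + 23 mod 53 = 10
LHS = RHS

Yes, on the curve


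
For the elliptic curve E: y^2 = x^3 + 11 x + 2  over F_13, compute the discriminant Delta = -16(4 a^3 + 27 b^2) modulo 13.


4 a^3 + 27 b^2 = 4*11^3 + 27*2^2 = 5324 + 108 = 5432
Delta = -16 * (5432) = -86912
Delta mod 13 = 6

Delta = 6 (mod 13)


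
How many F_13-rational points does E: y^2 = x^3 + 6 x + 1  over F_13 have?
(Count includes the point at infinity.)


For each x in F_13, count y with y^2 = x^3 + 6 x + 1 mod 13:
  x = 0: RHS = 1, y in [1, 12]  -> 2 point(s)
  x = 5: RHS = 0, y in [0]  -> 1 point(s)
  x = 7: RHS = 9, y in [3, 10]  -> 2 point(s)
  x = 9: RHS = 4, y in [2, 11]  -> 2 point(s)
Affine points: 7. Add the point at infinity: total = 8.

#E(F_13) = 8


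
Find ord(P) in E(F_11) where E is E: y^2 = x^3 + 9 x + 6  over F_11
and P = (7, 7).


Compute successive multiples of P until we hit O:
  1P = (7, 7)
  2P = (6, 1)
  3P = (1, 7)
  4P = (3, 4)
  5P = (5, 0)
  6P = (3, 7)
  7P = (1, 4)
  8P = (6, 10)
  ... (continuing to 10P)
  10P = O

ord(P) = 10


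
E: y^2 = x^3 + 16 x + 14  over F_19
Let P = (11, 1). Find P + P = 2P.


Doubling: s = (3 x1^2 + a) / (2 y1)
s = (3*11^2 + 16) / (2*1) mod 19 = 9
x3 = s^2 - 2 x1 mod 19 = 9^2 - 2*11 = 2
y3 = s (x1 - x3) - y1 mod 19 = 9 * (11 - 2) - 1 = 4

2P = (2, 4)


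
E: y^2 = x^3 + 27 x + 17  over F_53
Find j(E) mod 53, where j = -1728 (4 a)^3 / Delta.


Delta = -16(4 a^3 + 27 b^2) mod 53 = 12
-1728 * (4 a)^3 = -1728 * (4*27)^3 mod 53 = 9
j = 9 * 12^(-1) mod 53 = 14

j = 14 (mod 53)


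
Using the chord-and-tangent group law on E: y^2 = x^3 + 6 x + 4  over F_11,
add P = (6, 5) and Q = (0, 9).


P != Q, so use the chord formula.
s = (y2 - y1) / (x2 - x1) = (4) / (5) mod 11 = 3
x3 = s^2 - x1 - x2 mod 11 = 3^2 - 6 - 0 = 3
y3 = s (x1 - x3) - y1 mod 11 = 3 * (6 - 3) - 5 = 4

P + Q = (3, 4)


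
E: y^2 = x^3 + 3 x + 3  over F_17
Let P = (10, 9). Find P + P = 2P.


Doubling: s = (3 x1^2 + a) / (2 y1)
s = (3*10^2 + 3) / (2*9) mod 17 = 14
x3 = s^2 - 2 x1 mod 17 = 14^2 - 2*10 = 6
y3 = s (x1 - x3) - y1 mod 17 = 14 * (10 - 6) - 9 = 13

2P = (6, 13)


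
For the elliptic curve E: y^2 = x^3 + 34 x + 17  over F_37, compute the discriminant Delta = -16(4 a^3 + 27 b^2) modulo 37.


4 a^3 + 27 b^2 = 4*34^3 + 27*17^2 = 157216 + 7803 = 165019
Delta = -16 * (165019) = -2640304
Delta mod 37 = 16

Delta = 16 (mod 37)


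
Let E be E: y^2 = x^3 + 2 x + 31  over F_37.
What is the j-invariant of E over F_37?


Delta = -16(4 a^3 + 27 b^2) mod 37 = 31
-1728 * (4 a)^3 = -1728 * (4*2)^3 mod 37 = 8
j = 8 * 31^(-1) mod 37 = 11

j = 11 (mod 37)


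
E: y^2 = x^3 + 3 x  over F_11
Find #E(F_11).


For each x in F_11, count y with y^2 = x^3 + 3 x + 0 mod 11:
  x = 0: RHS = 0, y in [0]  -> 1 point(s)
  x = 1: RHS = 4, y in [2, 9]  -> 2 point(s)
  x = 2: RHS = 3, y in [5, 6]  -> 2 point(s)
  x = 3: RHS = 3, y in [5, 6]  -> 2 point(s)
  x = 6: RHS = 3, y in [5, 6]  -> 2 point(s)
  x = 7: RHS = 1, y in [1, 10]  -> 2 point(s)
Affine points: 11. Add the point at infinity: total = 12.

#E(F_11) = 12


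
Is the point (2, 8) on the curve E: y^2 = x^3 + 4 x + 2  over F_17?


Check whether y^2 = x^3 + 4 x + 2 (mod 17) for (x, y) = (2, 8).
LHS: y^2 = 8^2 mod 17 = 13
RHS: x^3 + 4 x + 2 = 2^3 + 4*2 + 2 mod 17 = 1
LHS != RHS

No, not on the curve


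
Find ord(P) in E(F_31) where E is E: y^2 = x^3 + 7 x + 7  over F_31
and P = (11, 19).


Compute successive multiples of P until we hit O:
  1P = (11, 19)
  2P = (23, 11)
  3P = (25, 11)
  4P = (20, 26)
  5P = (14, 20)
  6P = (13, 1)
  7P = (26, 23)
  8P = (27, 16)
  ... (continuing to 23P)
  23P = O

ord(P) = 23


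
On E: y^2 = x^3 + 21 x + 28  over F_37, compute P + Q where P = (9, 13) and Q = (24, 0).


P != Q, so use the chord formula.
s = (y2 - y1) / (x2 - x1) = (24) / (15) mod 37 = 9
x3 = s^2 - x1 - x2 mod 37 = 9^2 - 9 - 24 = 11
y3 = s (x1 - x3) - y1 mod 37 = 9 * (9 - 11) - 13 = 6

P + Q = (11, 6)


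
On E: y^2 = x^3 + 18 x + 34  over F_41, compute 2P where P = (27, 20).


k = 2 = 10_2 (binary, LSB first: 01)
Double-and-add from P = (27, 20):
  bit 0 = 0: acc unchanged = O
  bit 1 = 1: acc = O + (27, 21) = (27, 21)

2P = (27, 21)


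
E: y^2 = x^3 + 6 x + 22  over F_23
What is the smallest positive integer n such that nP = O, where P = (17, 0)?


Compute successive multiples of P until we hit O:
  1P = (17, 0)
  2P = O

ord(P) = 2


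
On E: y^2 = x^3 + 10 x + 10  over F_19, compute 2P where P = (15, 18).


Doubling: s = (3 x1^2 + a) / (2 y1)
s = (3*15^2 + 10) / (2*18) mod 19 = 9
x3 = s^2 - 2 x1 mod 19 = 9^2 - 2*15 = 13
y3 = s (x1 - x3) - y1 mod 19 = 9 * (15 - 13) - 18 = 0

2P = (13, 0)


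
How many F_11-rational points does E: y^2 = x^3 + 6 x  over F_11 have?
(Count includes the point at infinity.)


For each x in F_11, count y with y^2 = x^3 + 6 x + 0 mod 11:
  x = 0: RHS = 0, y in [0]  -> 1 point(s)
  x = 2: RHS = 9, y in [3, 8]  -> 2 point(s)
  x = 3: RHS = 1, y in [1, 10]  -> 2 point(s)
  x = 4: RHS = 0, y in [0]  -> 1 point(s)
  x = 5: RHS = 1, y in [1, 10]  -> 2 point(s)
  x = 7: RHS = 0, y in [0]  -> 1 point(s)
  x = 10: RHS = 4, y in [2, 9]  -> 2 point(s)
Affine points: 11. Add the point at infinity: total = 12.

#E(F_11) = 12


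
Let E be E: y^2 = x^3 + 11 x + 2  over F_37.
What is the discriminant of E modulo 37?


4 a^3 + 27 b^2 = 4*11^3 + 27*2^2 = 5324 + 108 = 5432
Delta = -16 * (5432) = -86912
Delta mod 37 = 1

Delta = 1 (mod 37)


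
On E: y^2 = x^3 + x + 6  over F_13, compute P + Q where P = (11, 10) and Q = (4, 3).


P != Q, so use the chord formula.
s = (y2 - y1) / (x2 - x1) = (6) / (6) mod 13 = 1
x3 = s^2 - x1 - x2 mod 13 = 1^2 - 11 - 4 = 12
y3 = s (x1 - x3) - y1 mod 13 = 1 * (11 - 12) - 10 = 2

P + Q = (12, 2)


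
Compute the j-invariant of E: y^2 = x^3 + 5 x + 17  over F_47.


Delta = -16(4 a^3 + 27 b^2) mod 47 = 21
-1728 * (4 a)^3 = -1728 * (4*5)^3 mod 47 = 16
j = 16 * 21^(-1) mod 47 = 3

j = 3 (mod 47)


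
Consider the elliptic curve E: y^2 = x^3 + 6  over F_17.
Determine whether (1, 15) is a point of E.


Check whether y^2 = x^3 + 0 x + 6 (mod 17) for (x, y) = (1, 15).
LHS: y^2 = 15^2 mod 17 = 4
RHS: x^3 + 0 x + 6 = 1^3 + 0*1 + 6 mod 17 = 7
LHS != RHS

No, not on the curve


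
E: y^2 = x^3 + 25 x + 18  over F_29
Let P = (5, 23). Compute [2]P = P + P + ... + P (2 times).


k = 2 = 10_2 (binary, LSB first: 01)
Double-and-add from P = (5, 23):
  bit 0 = 0: acc unchanged = O
  bit 1 = 1: acc = O + (24, 0) = (24, 0)

2P = (24, 0)


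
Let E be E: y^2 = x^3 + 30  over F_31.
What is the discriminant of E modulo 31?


4 a^3 + 27 b^2 = 4*0^3 + 27*30^2 = 0 + 24300 = 24300
Delta = -16 * (24300) = -388800
Delta mod 31 = 2

Delta = 2 (mod 31)


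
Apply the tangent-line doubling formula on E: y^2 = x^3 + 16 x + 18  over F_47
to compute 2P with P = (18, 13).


Doubling: s = (3 x1^2 + a) / (2 y1)
s = (3*18^2 + 16) / (2*13) mod 47 = 38
x3 = s^2 - 2 x1 mod 47 = 38^2 - 2*18 = 45
y3 = s (x1 - x3) - y1 mod 47 = 38 * (18 - 45) - 13 = 42

2P = (45, 42)


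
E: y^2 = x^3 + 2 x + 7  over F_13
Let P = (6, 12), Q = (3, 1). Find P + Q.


P != Q, so use the chord formula.
s = (y2 - y1) / (x2 - x1) = (2) / (10) mod 13 = 8
x3 = s^2 - x1 - x2 mod 13 = 8^2 - 6 - 3 = 3
y3 = s (x1 - x3) - y1 mod 13 = 8 * (6 - 3) - 12 = 12

P + Q = (3, 12)


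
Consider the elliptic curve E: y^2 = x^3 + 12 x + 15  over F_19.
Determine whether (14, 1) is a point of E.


Check whether y^2 = x^3 + 12 x + 15 (mod 19) for (x, y) = (14, 1).
LHS: y^2 = 1^2 mod 19 = 1
RHS: x^3 + 12 x + 15 = 14^3 + 12*14 + 15 mod 19 = 1
LHS = RHS

Yes, on the curve


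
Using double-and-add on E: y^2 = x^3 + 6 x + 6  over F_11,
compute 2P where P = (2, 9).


k = 2 = 10_2 (binary, LSB first: 01)
Double-and-add from P = (2, 9):
  bit 0 = 0: acc unchanged = O
  bit 1 = 1: acc = O + (8, 7) = (8, 7)

2P = (8, 7)


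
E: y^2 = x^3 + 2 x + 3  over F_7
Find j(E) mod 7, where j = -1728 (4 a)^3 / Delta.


Delta = -16(4 a^3 + 27 b^2) mod 7 = 3
-1728 * (4 a)^3 = -1728 * (4*2)^3 mod 7 = 1
j = 1 * 3^(-1) mod 7 = 5

j = 5 (mod 7)


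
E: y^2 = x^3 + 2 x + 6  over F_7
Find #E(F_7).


For each x in F_7, count y with y^2 = x^3 + 2 x + 6 mod 7:
  x = 1: RHS = 2, y in [3, 4]  -> 2 point(s)
  x = 2: RHS = 4, y in [2, 5]  -> 2 point(s)
  x = 3: RHS = 4, y in [2, 5]  -> 2 point(s)
  x = 4: RHS = 1, y in [1, 6]  -> 2 point(s)
  x = 5: RHS = 1, y in [1, 6]  -> 2 point(s)
Affine points: 10. Add the point at infinity: total = 11.

#E(F_7) = 11


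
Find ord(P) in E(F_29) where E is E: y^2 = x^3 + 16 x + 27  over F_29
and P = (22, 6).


Compute successive multiples of P until we hit O:
  1P = (22, 6)
  2P = (9, 28)
  3P = (23, 18)
  4P = (12, 27)
  5P = (20, 13)
  6P = (21, 5)
  7P = (16, 0)
  8P = (21, 24)
  ... (continuing to 14P)
  14P = O

ord(P) = 14


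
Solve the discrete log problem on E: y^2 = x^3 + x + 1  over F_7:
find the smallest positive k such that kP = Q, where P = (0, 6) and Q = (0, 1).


Enumerate multiples of P until we hit Q = (0, 1):
  1P = (0, 6)
  2P = (2, 2)
  3P = (2, 5)
  4P = (0, 1)
Match found at i = 4.

k = 4


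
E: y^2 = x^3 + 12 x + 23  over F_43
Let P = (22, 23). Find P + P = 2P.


Doubling: s = (3 x1^2 + a) / (2 y1)
s = (3*22^2 + 12) / (2*23) mod 43 = 15
x3 = s^2 - 2 x1 mod 43 = 15^2 - 2*22 = 9
y3 = s (x1 - x3) - y1 mod 43 = 15 * (22 - 9) - 23 = 0

2P = (9, 0)


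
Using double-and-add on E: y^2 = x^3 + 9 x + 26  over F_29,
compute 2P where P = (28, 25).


k = 2 = 10_2 (binary, LSB first: 01)
Double-and-add from P = (28, 25):
  bit 0 = 0: acc unchanged = O
  bit 1 = 1: acc = O + (26, 1) = (26, 1)

2P = (26, 1)


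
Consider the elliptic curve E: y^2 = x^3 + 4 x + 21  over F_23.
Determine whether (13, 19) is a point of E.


Check whether y^2 = x^3 + 4 x + 21 (mod 23) for (x, y) = (13, 19).
LHS: y^2 = 19^2 mod 23 = 16
RHS: x^3 + 4 x + 21 = 13^3 + 4*13 + 21 mod 23 = 16
LHS = RHS

Yes, on the curve


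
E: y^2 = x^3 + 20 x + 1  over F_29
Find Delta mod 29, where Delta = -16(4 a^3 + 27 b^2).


4 a^3 + 27 b^2 = 4*20^3 + 27*1^2 = 32000 + 27 = 32027
Delta = -16 * (32027) = -512432
Delta mod 29 = 27

Delta = 27 (mod 29)


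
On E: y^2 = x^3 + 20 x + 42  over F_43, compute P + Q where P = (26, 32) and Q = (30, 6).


P != Q, so use the chord formula.
s = (y2 - y1) / (x2 - x1) = (17) / (4) mod 43 = 15
x3 = s^2 - x1 - x2 mod 43 = 15^2 - 26 - 30 = 40
y3 = s (x1 - x3) - y1 mod 43 = 15 * (26 - 40) - 32 = 16

P + Q = (40, 16)


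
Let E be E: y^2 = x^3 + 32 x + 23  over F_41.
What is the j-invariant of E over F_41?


Delta = -16(4 a^3 + 27 b^2) mod 41 = 4
-1728 * (4 a)^3 = -1728 * (4*32)^3 mod 41 = 29
j = 29 * 4^(-1) mod 41 = 38

j = 38 (mod 41)


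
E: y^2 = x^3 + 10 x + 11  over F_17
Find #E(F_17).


For each x in F_17, count y with y^2 = x^3 + 10 x + 11 mod 17:
  x = 3: RHS = 0, y in [0]  -> 1 point(s)
  x = 4: RHS = 13, y in [8, 9]  -> 2 point(s)
  x = 5: RHS = 16, y in [4, 13]  -> 2 point(s)
  x = 6: RHS = 15, y in [7, 10]  -> 2 point(s)
  x = 7: RHS = 16, y in [4, 13]  -> 2 point(s)
  x = 8: RHS = 8, y in [5, 12]  -> 2 point(s)
  x = 13: RHS = 9, y in [3, 14]  -> 2 point(s)
  x = 15: RHS = 0, y in [0]  -> 1 point(s)
  x = 16: RHS = 0, y in [0]  -> 1 point(s)
Affine points: 15. Add the point at infinity: total = 16.

#E(F_17) = 16


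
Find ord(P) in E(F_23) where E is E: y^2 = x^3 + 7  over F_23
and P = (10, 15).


Compute successive multiples of P until we hit O:
  1P = (10, 15)
  2P = (11, 21)
  3P = (15, 1)
  4P = (4, 5)
  5P = (22, 11)
  6P = (9, 0)
  7P = (22, 12)
  8P = (4, 18)
  ... (continuing to 12P)
  12P = O

ord(P) = 12


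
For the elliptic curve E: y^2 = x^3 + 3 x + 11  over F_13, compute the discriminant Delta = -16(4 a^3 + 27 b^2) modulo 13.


4 a^3 + 27 b^2 = 4*3^3 + 27*11^2 = 108 + 3267 = 3375
Delta = -16 * (3375) = -54000
Delta mod 13 = 2

Delta = 2 (mod 13)


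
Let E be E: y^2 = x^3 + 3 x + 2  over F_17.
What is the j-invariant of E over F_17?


Delta = -16(4 a^3 + 27 b^2) mod 17 = 12
-1728 * (4 a)^3 = -1728 * (4*3)^3 mod 17 = 15
j = 15 * 12^(-1) mod 17 = 14

j = 14 (mod 17)


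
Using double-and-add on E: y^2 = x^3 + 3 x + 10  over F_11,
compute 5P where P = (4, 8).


k = 5 = 101_2 (binary, LSB first: 101)
Double-and-add from P = (4, 8):
  bit 0 = 1: acc = O + (4, 8) = (4, 8)
  bit 1 = 0: acc unchanged = (4, 8)
  bit 2 = 1: acc = (4, 8) + (1, 6) = (4, 3)

5P = (4, 3)


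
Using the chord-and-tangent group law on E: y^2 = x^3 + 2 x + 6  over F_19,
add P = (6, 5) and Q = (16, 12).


P != Q, so use the chord formula.
s = (y2 - y1) / (x2 - x1) = (7) / (10) mod 19 = 14
x3 = s^2 - x1 - x2 mod 19 = 14^2 - 6 - 16 = 3
y3 = s (x1 - x3) - y1 mod 19 = 14 * (6 - 3) - 5 = 18

P + Q = (3, 18)
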